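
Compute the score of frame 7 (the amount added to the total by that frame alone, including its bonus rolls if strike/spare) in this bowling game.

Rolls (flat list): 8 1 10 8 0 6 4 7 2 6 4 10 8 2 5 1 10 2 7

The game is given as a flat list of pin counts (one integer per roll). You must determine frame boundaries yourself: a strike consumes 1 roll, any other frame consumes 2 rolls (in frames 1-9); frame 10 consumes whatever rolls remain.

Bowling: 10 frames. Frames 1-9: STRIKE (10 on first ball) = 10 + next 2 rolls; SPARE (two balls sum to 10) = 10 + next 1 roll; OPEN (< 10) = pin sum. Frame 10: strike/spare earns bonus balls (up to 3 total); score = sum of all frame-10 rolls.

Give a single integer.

Answer: 20

Derivation:
Frame 1: OPEN (8+1=9). Cumulative: 9
Frame 2: STRIKE. 10 + next two rolls (8+0) = 18. Cumulative: 27
Frame 3: OPEN (8+0=8). Cumulative: 35
Frame 4: SPARE (6+4=10). 10 + next roll (7) = 17. Cumulative: 52
Frame 5: OPEN (7+2=9). Cumulative: 61
Frame 6: SPARE (6+4=10). 10 + next roll (10) = 20. Cumulative: 81
Frame 7: STRIKE. 10 + next two rolls (8+2) = 20. Cumulative: 101
Frame 8: SPARE (8+2=10). 10 + next roll (5) = 15. Cumulative: 116
Frame 9: OPEN (5+1=6). Cumulative: 122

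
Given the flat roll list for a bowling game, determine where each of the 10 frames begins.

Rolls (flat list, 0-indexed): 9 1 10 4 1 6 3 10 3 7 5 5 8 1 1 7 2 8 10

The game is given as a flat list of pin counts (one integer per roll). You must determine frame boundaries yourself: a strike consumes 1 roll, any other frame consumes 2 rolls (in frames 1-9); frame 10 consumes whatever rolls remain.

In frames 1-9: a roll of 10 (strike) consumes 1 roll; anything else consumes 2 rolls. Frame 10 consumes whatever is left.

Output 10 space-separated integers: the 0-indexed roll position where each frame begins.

Frame 1 starts at roll index 0: rolls=9,1 (sum=10), consumes 2 rolls
Frame 2 starts at roll index 2: roll=10 (strike), consumes 1 roll
Frame 3 starts at roll index 3: rolls=4,1 (sum=5), consumes 2 rolls
Frame 4 starts at roll index 5: rolls=6,3 (sum=9), consumes 2 rolls
Frame 5 starts at roll index 7: roll=10 (strike), consumes 1 roll
Frame 6 starts at roll index 8: rolls=3,7 (sum=10), consumes 2 rolls
Frame 7 starts at roll index 10: rolls=5,5 (sum=10), consumes 2 rolls
Frame 8 starts at roll index 12: rolls=8,1 (sum=9), consumes 2 rolls
Frame 9 starts at roll index 14: rolls=1,7 (sum=8), consumes 2 rolls
Frame 10 starts at roll index 16: 3 remaining rolls

Answer: 0 2 3 5 7 8 10 12 14 16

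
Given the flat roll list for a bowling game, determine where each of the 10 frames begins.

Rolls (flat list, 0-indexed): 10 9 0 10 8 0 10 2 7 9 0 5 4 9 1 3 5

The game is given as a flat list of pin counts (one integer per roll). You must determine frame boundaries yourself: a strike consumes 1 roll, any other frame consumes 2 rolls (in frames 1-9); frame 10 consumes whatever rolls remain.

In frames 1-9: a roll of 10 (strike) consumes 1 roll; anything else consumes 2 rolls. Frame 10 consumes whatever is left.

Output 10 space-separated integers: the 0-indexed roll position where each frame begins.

Frame 1 starts at roll index 0: roll=10 (strike), consumes 1 roll
Frame 2 starts at roll index 1: rolls=9,0 (sum=9), consumes 2 rolls
Frame 3 starts at roll index 3: roll=10 (strike), consumes 1 roll
Frame 4 starts at roll index 4: rolls=8,0 (sum=8), consumes 2 rolls
Frame 5 starts at roll index 6: roll=10 (strike), consumes 1 roll
Frame 6 starts at roll index 7: rolls=2,7 (sum=9), consumes 2 rolls
Frame 7 starts at roll index 9: rolls=9,0 (sum=9), consumes 2 rolls
Frame 8 starts at roll index 11: rolls=5,4 (sum=9), consumes 2 rolls
Frame 9 starts at roll index 13: rolls=9,1 (sum=10), consumes 2 rolls
Frame 10 starts at roll index 15: 2 remaining rolls

Answer: 0 1 3 4 6 7 9 11 13 15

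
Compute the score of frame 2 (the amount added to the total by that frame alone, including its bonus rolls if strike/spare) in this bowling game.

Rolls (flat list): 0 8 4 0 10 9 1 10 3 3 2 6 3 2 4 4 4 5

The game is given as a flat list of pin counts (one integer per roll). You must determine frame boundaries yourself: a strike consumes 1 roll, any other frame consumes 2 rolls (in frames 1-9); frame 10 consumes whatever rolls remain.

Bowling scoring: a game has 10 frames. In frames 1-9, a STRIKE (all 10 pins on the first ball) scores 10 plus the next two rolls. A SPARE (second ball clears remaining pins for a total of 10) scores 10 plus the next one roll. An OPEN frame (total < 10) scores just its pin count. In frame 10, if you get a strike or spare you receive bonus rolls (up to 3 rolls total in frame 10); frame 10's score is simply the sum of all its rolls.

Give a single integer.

Answer: 4

Derivation:
Frame 1: OPEN (0+8=8). Cumulative: 8
Frame 2: OPEN (4+0=4). Cumulative: 12
Frame 3: STRIKE. 10 + next two rolls (9+1) = 20. Cumulative: 32
Frame 4: SPARE (9+1=10). 10 + next roll (10) = 20. Cumulative: 52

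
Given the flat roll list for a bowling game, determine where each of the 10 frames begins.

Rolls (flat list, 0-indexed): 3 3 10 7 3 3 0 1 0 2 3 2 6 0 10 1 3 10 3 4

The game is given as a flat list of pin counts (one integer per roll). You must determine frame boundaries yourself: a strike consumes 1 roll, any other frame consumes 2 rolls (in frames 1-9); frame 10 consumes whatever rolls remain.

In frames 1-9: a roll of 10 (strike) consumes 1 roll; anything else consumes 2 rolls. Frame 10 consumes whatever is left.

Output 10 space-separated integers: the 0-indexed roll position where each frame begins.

Frame 1 starts at roll index 0: rolls=3,3 (sum=6), consumes 2 rolls
Frame 2 starts at roll index 2: roll=10 (strike), consumes 1 roll
Frame 3 starts at roll index 3: rolls=7,3 (sum=10), consumes 2 rolls
Frame 4 starts at roll index 5: rolls=3,0 (sum=3), consumes 2 rolls
Frame 5 starts at roll index 7: rolls=1,0 (sum=1), consumes 2 rolls
Frame 6 starts at roll index 9: rolls=2,3 (sum=5), consumes 2 rolls
Frame 7 starts at roll index 11: rolls=2,6 (sum=8), consumes 2 rolls
Frame 8 starts at roll index 13: rolls=0,10 (sum=10), consumes 2 rolls
Frame 9 starts at roll index 15: rolls=1,3 (sum=4), consumes 2 rolls
Frame 10 starts at roll index 17: 3 remaining rolls

Answer: 0 2 3 5 7 9 11 13 15 17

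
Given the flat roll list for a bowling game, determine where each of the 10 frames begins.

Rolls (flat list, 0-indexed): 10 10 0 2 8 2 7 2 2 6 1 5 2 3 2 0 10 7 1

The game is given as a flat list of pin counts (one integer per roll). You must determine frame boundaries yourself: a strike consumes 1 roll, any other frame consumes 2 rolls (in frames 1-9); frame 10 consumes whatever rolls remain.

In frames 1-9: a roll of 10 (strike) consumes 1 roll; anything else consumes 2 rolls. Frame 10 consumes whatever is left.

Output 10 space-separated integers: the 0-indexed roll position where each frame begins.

Answer: 0 1 2 4 6 8 10 12 14 16

Derivation:
Frame 1 starts at roll index 0: roll=10 (strike), consumes 1 roll
Frame 2 starts at roll index 1: roll=10 (strike), consumes 1 roll
Frame 3 starts at roll index 2: rolls=0,2 (sum=2), consumes 2 rolls
Frame 4 starts at roll index 4: rolls=8,2 (sum=10), consumes 2 rolls
Frame 5 starts at roll index 6: rolls=7,2 (sum=9), consumes 2 rolls
Frame 6 starts at roll index 8: rolls=2,6 (sum=8), consumes 2 rolls
Frame 7 starts at roll index 10: rolls=1,5 (sum=6), consumes 2 rolls
Frame 8 starts at roll index 12: rolls=2,3 (sum=5), consumes 2 rolls
Frame 9 starts at roll index 14: rolls=2,0 (sum=2), consumes 2 rolls
Frame 10 starts at roll index 16: 3 remaining rolls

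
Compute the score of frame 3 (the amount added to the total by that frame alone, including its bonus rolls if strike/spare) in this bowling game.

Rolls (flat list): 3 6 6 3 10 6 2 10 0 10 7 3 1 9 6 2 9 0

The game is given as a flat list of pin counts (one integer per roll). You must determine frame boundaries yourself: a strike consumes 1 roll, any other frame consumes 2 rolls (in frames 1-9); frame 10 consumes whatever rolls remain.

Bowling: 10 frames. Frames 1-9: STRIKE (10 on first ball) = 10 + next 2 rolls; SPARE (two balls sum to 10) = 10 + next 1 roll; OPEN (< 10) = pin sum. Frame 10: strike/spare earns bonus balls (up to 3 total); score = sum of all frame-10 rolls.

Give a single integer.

Answer: 18

Derivation:
Frame 1: OPEN (3+6=9). Cumulative: 9
Frame 2: OPEN (6+3=9). Cumulative: 18
Frame 3: STRIKE. 10 + next two rolls (6+2) = 18. Cumulative: 36
Frame 4: OPEN (6+2=8). Cumulative: 44
Frame 5: STRIKE. 10 + next two rolls (0+10) = 20. Cumulative: 64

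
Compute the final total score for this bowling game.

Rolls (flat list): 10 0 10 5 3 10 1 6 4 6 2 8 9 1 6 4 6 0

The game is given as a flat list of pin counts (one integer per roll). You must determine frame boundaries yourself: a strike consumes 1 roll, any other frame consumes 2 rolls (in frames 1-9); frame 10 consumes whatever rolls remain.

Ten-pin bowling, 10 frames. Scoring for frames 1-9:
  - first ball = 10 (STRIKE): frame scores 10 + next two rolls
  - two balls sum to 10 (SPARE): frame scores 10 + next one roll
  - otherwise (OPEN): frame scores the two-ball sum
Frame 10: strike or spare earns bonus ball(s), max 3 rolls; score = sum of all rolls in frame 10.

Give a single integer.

Answer: 136

Derivation:
Frame 1: STRIKE. 10 + next two rolls (0+10) = 20. Cumulative: 20
Frame 2: SPARE (0+10=10). 10 + next roll (5) = 15. Cumulative: 35
Frame 3: OPEN (5+3=8). Cumulative: 43
Frame 4: STRIKE. 10 + next two rolls (1+6) = 17. Cumulative: 60
Frame 5: OPEN (1+6=7). Cumulative: 67
Frame 6: SPARE (4+6=10). 10 + next roll (2) = 12. Cumulative: 79
Frame 7: SPARE (2+8=10). 10 + next roll (9) = 19. Cumulative: 98
Frame 8: SPARE (9+1=10). 10 + next roll (6) = 16. Cumulative: 114
Frame 9: SPARE (6+4=10). 10 + next roll (6) = 16. Cumulative: 130
Frame 10: OPEN. Sum of all frame-10 rolls (6+0) = 6. Cumulative: 136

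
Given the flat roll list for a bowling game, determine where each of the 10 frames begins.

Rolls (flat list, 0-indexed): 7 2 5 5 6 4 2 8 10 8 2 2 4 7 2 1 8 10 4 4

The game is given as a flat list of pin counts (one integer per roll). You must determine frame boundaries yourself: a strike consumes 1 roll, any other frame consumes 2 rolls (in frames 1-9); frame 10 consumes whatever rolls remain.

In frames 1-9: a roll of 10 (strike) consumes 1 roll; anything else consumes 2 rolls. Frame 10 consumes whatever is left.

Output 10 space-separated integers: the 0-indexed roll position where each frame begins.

Answer: 0 2 4 6 8 9 11 13 15 17

Derivation:
Frame 1 starts at roll index 0: rolls=7,2 (sum=9), consumes 2 rolls
Frame 2 starts at roll index 2: rolls=5,5 (sum=10), consumes 2 rolls
Frame 3 starts at roll index 4: rolls=6,4 (sum=10), consumes 2 rolls
Frame 4 starts at roll index 6: rolls=2,8 (sum=10), consumes 2 rolls
Frame 5 starts at roll index 8: roll=10 (strike), consumes 1 roll
Frame 6 starts at roll index 9: rolls=8,2 (sum=10), consumes 2 rolls
Frame 7 starts at roll index 11: rolls=2,4 (sum=6), consumes 2 rolls
Frame 8 starts at roll index 13: rolls=7,2 (sum=9), consumes 2 rolls
Frame 9 starts at roll index 15: rolls=1,8 (sum=9), consumes 2 rolls
Frame 10 starts at roll index 17: 3 remaining rolls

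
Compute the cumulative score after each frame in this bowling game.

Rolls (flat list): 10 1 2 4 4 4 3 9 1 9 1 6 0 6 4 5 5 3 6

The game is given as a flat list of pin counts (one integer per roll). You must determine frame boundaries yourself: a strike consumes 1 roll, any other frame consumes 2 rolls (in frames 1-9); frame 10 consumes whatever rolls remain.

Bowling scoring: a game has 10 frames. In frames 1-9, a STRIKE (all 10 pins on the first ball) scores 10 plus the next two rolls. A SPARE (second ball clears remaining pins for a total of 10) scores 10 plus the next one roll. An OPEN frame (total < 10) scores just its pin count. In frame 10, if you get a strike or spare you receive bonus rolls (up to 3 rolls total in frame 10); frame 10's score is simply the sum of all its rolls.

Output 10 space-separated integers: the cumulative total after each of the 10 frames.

Answer: 13 16 24 31 50 66 72 87 100 109

Derivation:
Frame 1: STRIKE. 10 + next two rolls (1+2) = 13. Cumulative: 13
Frame 2: OPEN (1+2=3). Cumulative: 16
Frame 3: OPEN (4+4=8). Cumulative: 24
Frame 4: OPEN (4+3=7). Cumulative: 31
Frame 5: SPARE (9+1=10). 10 + next roll (9) = 19. Cumulative: 50
Frame 6: SPARE (9+1=10). 10 + next roll (6) = 16. Cumulative: 66
Frame 7: OPEN (6+0=6). Cumulative: 72
Frame 8: SPARE (6+4=10). 10 + next roll (5) = 15. Cumulative: 87
Frame 9: SPARE (5+5=10). 10 + next roll (3) = 13. Cumulative: 100
Frame 10: OPEN. Sum of all frame-10 rolls (3+6) = 9. Cumulative: 109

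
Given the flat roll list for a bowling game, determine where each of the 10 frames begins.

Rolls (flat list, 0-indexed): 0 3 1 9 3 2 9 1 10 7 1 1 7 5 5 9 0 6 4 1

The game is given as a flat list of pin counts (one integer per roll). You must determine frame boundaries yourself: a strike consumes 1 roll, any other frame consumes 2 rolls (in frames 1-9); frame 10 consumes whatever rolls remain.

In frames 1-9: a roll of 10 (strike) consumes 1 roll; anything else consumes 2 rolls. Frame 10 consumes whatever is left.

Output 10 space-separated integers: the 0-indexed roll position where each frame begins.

Frame 1 starts at roll index 0: rolls=0,3 (sum=3), consumes 2 rolls
Frame 2 starts at roll index 2: rolls=1,9 (sum=10), consumes 2 rolls
Frame 3 starts at roll index 4: rolls=3,2 (sum=5), consumes 2 rolls
Frame 4 starts at roll index 6: rolls=9,1 (sum=10), consumes 2 rolls
Frame 5 starts at roll index 8: roll=10 (strike), consumes 1 roll
Frame 6 starts at roll index 9: rolls=7,1 (sum=8), consumes 2 rolls
Frame 7 starts at roll index 11: rolls=1,7 (sum=8), consumes 2 rolls
Frame 8 starts at roll index 13: rolls=5,5 (sum=10), consumes 2 rolls
Frame 9 starts at roll index 15: rolls=9,0 (sum=9), consumes 2 rolls
Frame 10 starts at roll index 17: 3 remaining rolls

Answer: 0 2 4 6 8 9 11 13 15 17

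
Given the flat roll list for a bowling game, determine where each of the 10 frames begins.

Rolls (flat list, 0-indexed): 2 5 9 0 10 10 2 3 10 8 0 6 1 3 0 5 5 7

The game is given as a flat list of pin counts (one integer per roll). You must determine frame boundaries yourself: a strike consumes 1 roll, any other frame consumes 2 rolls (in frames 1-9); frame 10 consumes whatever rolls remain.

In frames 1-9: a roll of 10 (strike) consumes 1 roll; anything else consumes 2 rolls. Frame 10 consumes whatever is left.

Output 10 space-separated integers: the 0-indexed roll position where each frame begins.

Answer: 0 2 4 5 6 8 9 11 13 15

Derivation:
Frame 1 starts at roll index 0: rolls=2,5 (sum=7), consumes 2 rolls
Frame 2 starts at roll index 2: rolls=9,0 (sum=9), consumes 2 rolls
Frame 3 starts at roll index 4: roll=10 (strike), consumes 1 roll
Frame 4 starts at roll index 5: roll=10 (strike), consumes 1 roll
Frame 5 starts at roll index 6: rolls=2,3 (sum=5), consumes 2 rolls
Frame 6 starts at roll index 8: roll=10 (strike), consumes 1 roll
Frame 7 starts at roll index 9: rolls=8,0 (sum=8), consumes 2 rolls
Frame 8 starts at roll index 11: rolls=6,1 (sum=7), consumes 2 rolls
Frame 9 starts at roll index 13: rolls=3,0 (sum=3), consumes 2 rolls
Frame 10 starts at roll index 15: 3 remaining rolls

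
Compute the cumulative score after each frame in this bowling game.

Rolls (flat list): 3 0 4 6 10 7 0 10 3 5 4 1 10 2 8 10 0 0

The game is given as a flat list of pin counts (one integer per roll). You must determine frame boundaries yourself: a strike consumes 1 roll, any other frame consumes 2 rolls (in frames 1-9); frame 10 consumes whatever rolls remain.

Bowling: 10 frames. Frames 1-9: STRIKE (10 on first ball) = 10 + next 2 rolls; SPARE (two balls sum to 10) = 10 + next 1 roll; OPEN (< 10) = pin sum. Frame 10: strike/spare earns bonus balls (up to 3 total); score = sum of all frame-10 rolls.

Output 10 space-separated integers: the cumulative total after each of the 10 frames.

Answer: 3 23 40 47 65 73 78 98 118 128

Derivation:
Frame 1: OPEN (3+0=3). Cumulative: 3
Frame 2: SPARE (4+6=10). 10 + next roll (10) = 20. Cumulative: 23
Frame 3: STRIKE. 10 + next two rolls (7+0) = 17. Cumulative: 40
Frame 4: OPEN (7+0=7). Cumulative: 47
Frame 5: STRIKE. 10 + next two rolls (3+5) = 18. Cumulative: 65
Frame 6: OPEN (3+5=8). Cumulative: 73
Frame 7: OPEN (4+1=5). Cumulative: 78
Frame 8: STRIKE. 10 + next two rolls (2+8) = 20. Cumulative: 98
Frame 9: SPARE (2+8=10). 10 + next roll (10) = 20. Cumulative: 118
Frame 10: STRIKE. Sum of all frame-10 rolls (10+0+0) = 10. Cumulative: 128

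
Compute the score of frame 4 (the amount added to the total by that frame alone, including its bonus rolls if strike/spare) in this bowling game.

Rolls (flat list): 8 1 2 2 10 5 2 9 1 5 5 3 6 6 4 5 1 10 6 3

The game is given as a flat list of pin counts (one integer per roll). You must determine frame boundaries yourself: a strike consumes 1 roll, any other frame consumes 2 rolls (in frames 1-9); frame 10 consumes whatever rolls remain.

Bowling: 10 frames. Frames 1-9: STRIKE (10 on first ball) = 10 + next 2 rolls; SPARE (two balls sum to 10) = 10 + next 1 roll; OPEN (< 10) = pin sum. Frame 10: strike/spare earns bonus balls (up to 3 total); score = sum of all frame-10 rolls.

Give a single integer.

Answer: 7

Derivation:
Frame 1: OPEN (8+1=9). Cumulative: 9
Frame 2: OPEN (2+2=4). Cumulative: 13
Frame 3: STRIKE. 10 + next two rolls (5+2) = 17. Cumulative: 30
Frame 4: OPEN (5+2=7). Cumulative: 37
Frame 5: SPARE (9+1=10). 10 + next roll (5) = 15. Cumulative: 52
Frame 6: SPARE (5+5=10). 10 + next roll (3) = 13. Cumulative: 65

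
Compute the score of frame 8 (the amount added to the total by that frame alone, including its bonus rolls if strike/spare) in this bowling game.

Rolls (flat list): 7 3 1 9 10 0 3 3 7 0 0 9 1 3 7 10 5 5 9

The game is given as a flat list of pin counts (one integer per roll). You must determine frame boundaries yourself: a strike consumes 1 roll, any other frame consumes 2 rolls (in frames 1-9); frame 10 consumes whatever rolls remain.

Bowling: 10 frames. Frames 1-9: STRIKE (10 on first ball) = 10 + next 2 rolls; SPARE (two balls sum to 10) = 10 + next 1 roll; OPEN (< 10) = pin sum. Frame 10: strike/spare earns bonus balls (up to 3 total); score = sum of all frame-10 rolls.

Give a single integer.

Frame 1: SPARE (7+3=10). 10 + next roll (1) = 11. Cumulative: 11
Frame 2: SPARE (1+9=10). 10 + next roll (10) = 20. Cumulative: 31
Frame 3: STRIKE. 10 + next two rolls (0+3) = 13. Cumulative: 44
Frame 4: OPEN (0+3=3). Cumulative: 47
Frame 5: SPARE (3+7=10). 10 + next roll (0) = 10. Cumulative: 57
Frame 6: OPEN (0+0=0). Cumulative: 57
Frame 7: SPARE (9+1=10). 10 + next roll (3) = 13. Cumulative: 70
Frame 8: SPARE (3+7=10). 10 + next roll (10) = 20. Cumulative: 90
Frame 9: STRIKE. 10 + next two rolls (5+5) = 20. Cumulative: 110
Frame 10: SPARE. Sum of all frame-10 rolls (5+5+9) = 19. Cumulative: 129

Answer: 20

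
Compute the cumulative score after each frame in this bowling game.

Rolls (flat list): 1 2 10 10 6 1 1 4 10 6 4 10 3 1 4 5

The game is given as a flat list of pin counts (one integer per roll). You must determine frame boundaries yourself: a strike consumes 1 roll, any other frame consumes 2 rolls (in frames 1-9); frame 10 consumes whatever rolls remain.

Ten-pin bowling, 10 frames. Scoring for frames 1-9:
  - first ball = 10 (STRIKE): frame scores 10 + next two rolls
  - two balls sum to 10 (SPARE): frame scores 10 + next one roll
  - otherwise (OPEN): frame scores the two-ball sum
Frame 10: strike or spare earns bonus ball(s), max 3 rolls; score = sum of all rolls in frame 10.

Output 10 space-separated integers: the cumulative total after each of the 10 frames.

Answer: 3 29 46 53 58 78 98 112 116 125

Derivation:
Frame 1: OPEN (1+2=3). Cumulative: 3
Frame 2: STRIKE. 10 + next two rolls (10+6) = 26. Cumulative: 29
Frame 3: STRIKE. 10 + next two rolls (6+1) = 17. Cumulative: 46
Frame 4: OPEN (6+1=7). Cumulative: 53
Frame 5: OPEN (1+4=5). Cumulative: 58
Frame 6: STRIKE. 10 + next two rolls (6+4) = 20. Cumulative: 78
Frame 7: SPARE (6+4=10). 10 + next roll (10) = 20. Cumulative: 98
Frame 8: STRIKE. 10 + next two rolls (3+1) = 14. Cumulative: 112
Frame 9: OPEN (3+1=4). Cumulative: 116
Frame 10: OPEN. Sum of all frame-10 rolls (4+5) = 9. Cumulative: 125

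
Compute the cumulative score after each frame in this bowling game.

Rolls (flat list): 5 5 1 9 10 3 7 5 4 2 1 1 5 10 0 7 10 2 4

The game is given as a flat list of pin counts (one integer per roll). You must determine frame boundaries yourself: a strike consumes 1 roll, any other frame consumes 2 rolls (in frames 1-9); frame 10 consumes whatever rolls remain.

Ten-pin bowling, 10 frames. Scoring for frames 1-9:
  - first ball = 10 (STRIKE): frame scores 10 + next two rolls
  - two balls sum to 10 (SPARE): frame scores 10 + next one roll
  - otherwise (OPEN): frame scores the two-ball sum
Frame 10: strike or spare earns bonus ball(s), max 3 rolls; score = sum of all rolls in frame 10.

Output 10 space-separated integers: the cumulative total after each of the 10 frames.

Answer: 11 31 51 66 75 78 84 101 108 124

Derivation:
Frame 1: SPARE (5+5=10). 10 + next roll (1) = 11. Cumulative: 11
Frame 2: SPARE (1+9=10). 10 + next roll (10) = 20. Cumulative: 31
Frame 3: STRIKE. 10 + next two rolls (3+7) = 20. Cumulative: 51
Frame 4: SPARE (3+7=10). 10 + next roll (5) = 15. Cumulative: 66
Frame 5: OPEN (5+4=9). Cumulative: 75
Frame 6: OPEN (2+1=3). Cumulative: 78
Frame 7: OPEN (1+5=6). Cumulative: 84
Frame 8: STRIKE. 10 + next two rolls (0+7) = 17. Cumulative: 101
Frame 9: OPEN (0+7=7). Cumulative: 108
Frame 10: STRIKE. Sum of all frame-10 rolls (10+2+4) = 16. Cumulative: 124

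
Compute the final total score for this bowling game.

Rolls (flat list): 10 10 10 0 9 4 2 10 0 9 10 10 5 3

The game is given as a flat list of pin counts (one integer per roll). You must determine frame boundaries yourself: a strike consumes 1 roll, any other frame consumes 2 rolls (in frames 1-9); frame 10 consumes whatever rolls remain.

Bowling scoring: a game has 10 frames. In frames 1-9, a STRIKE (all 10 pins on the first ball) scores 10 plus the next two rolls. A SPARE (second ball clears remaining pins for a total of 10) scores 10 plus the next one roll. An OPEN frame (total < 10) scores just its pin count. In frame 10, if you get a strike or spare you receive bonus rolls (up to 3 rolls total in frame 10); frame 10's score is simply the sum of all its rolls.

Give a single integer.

Answer: 163

Derivation:
Frame 1: STRIKE. 10 + next two rolls (10+10) = 30. Cumulative: 30
Frame 2: STRIKE. 10 + next two rolls (10+0) = 20. Cumulative: 50
Frame 3: STRIKE. 10 + next two rolls (0+9) = 19. Cumulative: 69
Frame 4: OPEN (0+9=9). Cumulative: 78
Frame 5: OPEN (4+2=6). Cumulative: 84
Frame 6: STRIKE. 10 + next two rolls (0+9) = 19. Cumulative: 103
Frame 7: OPEN (0+9=9). Cumulative: 112
Frame 8: STRIKE. 10 + next two rolls (10+5) = 25. Cumulative: 137
Frame 9: STRIKE. 10 + next two rolls (5+3) = 18. Cumulative: 155
Frame 10: OPEN. Sum of all frame-10 rolls (5+3) = 8. Cumulative: 163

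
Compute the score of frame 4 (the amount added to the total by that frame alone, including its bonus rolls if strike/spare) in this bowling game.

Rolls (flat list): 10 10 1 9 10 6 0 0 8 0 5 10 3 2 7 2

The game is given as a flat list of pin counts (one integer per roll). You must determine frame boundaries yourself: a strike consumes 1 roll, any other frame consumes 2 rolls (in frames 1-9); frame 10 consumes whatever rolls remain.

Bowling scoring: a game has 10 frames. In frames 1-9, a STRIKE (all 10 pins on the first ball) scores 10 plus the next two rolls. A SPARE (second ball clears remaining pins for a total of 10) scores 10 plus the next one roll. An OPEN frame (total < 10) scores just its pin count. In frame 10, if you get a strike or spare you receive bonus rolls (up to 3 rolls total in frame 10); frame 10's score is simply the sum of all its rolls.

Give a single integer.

Answer: 16

Derivation:
Frame 1: STRIKE. 10 + next two rolls (10+1) = 21. Cumulative: 21
Frame 2: STRIKE. 10 + next two rolls (1+9) = 20. Cumulative: 41
Frame 3: SPARE (1+9=10). 10 + next roll (10) = 20. Cumulative: 61
Frame 4: STRIKE. 10 + next two rolls (6+0) = 16. Cumulative: 77
Frame 5: OPEN (6+0=6). Cumulative: 83
Frame 6: OPEN (0+8=8). Cumulative: 91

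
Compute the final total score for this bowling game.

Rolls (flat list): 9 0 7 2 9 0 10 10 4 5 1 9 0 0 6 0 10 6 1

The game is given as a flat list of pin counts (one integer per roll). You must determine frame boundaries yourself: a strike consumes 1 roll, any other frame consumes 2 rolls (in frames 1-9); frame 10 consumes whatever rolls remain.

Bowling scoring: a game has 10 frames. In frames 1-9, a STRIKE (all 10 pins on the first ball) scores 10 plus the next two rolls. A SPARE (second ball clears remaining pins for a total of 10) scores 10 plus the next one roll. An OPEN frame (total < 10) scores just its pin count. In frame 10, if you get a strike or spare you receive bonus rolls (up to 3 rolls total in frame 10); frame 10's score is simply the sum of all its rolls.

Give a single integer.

Frame 1: OPEN (9+0=9). Cumulative: 9
Frame 2: OPEN (7+2=9). Cumulative: 18
Frame 3: OPEN (9+0=9). Cumulative: 27
Frame 4: STRIKE. 10 + next two rolls (10+4) = 24. Cumulative: 51
Frame 5: STRIKE. 10 + next two rolls (4+5) = 19. Cumulative: 70
Frame 6: OPEN (4+5=9). Cumulative: 79
Frame 7: SPARE (1+9=10). 10 + next roll (0) = 10. Cumulative: 89
Frame 8: OPEN (0+0=0). Cumulative: 89
Frame 9: OPEN (6+0=6). Cumulative: 95
Frame 10: STRIKE. Sum of all frame-10 rolls (10+6+1) = 17. Cumulative: 112

Answer: 112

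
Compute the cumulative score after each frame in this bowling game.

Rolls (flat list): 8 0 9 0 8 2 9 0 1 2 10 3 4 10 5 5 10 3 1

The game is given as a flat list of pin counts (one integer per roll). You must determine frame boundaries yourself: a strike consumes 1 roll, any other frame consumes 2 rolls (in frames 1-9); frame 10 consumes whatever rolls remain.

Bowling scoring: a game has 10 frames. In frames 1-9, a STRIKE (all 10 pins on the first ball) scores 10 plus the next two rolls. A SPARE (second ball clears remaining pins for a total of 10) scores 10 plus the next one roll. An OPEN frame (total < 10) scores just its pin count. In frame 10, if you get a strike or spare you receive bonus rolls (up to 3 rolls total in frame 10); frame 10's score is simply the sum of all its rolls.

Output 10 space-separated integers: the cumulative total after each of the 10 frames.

Answer: 8 17 36 45 48 65 72 92 112 126

Derivation:
Frame 1: OPEN (8+0=8). Cumulative: 8
Frame 2: OPEN (9+0=9). Cumulative: 17
Frame 3: SPARE (8+2=10). 10 + next roll (9) = 19. Cumulative: 36
Frame 4: OPEN (9+0=9). Cumulative: 45
Frame 5: OPEN (1+2=3). Cumulative: 48
Frame 6: STRIKE. 10 + next two rolls (3+4) = 17. Cumulative: 65
Frame 7: OPEN (3+4=7). Cumulative: 72
Frame 8: STRIKE. 10 + next two rolls (5+5) = 20. Cumulative: 92
Frame 9: SPARE (5+5=10). 10 + next roll (10) = 20. Cumulative: 112
Frame 10: STRIKE. Sum of all frame-10 rolls (10+3+1) = 14. Cumulative: 126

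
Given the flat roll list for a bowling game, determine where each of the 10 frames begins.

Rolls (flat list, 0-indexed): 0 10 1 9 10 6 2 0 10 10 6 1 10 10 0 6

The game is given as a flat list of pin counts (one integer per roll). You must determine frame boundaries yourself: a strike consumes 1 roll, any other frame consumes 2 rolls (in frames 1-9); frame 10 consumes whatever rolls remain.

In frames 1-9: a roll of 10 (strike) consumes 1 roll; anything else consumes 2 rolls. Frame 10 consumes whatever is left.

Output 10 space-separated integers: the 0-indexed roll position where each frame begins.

Frame 1 starts at roll index 0: rolls=0,10 (sum=10), consumes 2 rolls
Frame 2 starts at roll index 2: rolls=1,9 (sum=10), consumes 2 rolls
Frame 3 starts at roll index 4: roll=10 (strike), consumes 1 roll
Frame 4 starts at roll index 5: rolls=6,2 (sum=8), consumes 2 rolls
Frame 5 starts at roll index 7: rolls=0,10 (sum=10), consumes 2 rolls
Frame 6 starts at roll index 9: roll=10 (strike), consumes 1 roll
Frame 7 starts at roll index 10: rolls=6,1 (sum=7), consumes 2 rolls
Frame 8 starts at roll index 12: roll=10 (strike), consumes 1 roll
Frame 9 starts at roll index 13: roll=10 (strike), consumes 1 roll
Frame 10 starts at roll index 14: 2 remaining rolls

Answer: 0 2 4 5 7 9 10 12 13 14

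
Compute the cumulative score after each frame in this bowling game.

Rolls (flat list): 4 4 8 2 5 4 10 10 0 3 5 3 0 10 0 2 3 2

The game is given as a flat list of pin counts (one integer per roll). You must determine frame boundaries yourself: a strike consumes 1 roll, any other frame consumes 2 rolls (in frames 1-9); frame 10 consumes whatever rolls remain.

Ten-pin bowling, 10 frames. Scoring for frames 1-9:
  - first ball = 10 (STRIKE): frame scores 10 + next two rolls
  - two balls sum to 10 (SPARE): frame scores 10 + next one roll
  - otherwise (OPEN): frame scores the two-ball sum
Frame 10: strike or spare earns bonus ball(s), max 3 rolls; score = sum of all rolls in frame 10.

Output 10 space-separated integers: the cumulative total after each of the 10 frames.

Frame 1: OPEN (4+4=8). Cumulative: 8
Frame 2: SPARE (8+2=10). 10 + next roll (5) = 15. Cumulative: 23
Frame 3: OPEN (5+4=9). Cumulative: 32
Frame 4: STRIKE. 10 + next two rolls (10+0) = 20. Cumulative: 52
Frame 5: STRIKE. 10 + next two rolls (0+3) = 13. Cumulative: 65
Frame 6: OPEN (0+3=3). Cumulative: 68
Frame 7: OPEN (5+3=8). Cumulative: 76
Frame 8: SPARE (0+10=10). 10 + next roll (0) = 10. Cumulative: 86
Frame 9: OPEN (0+2=2). Cumulative: 88
Frame 10: OPEN. Sum of all frame-10 rolls (3+2) = 5. Cumulative: 93

Answer: 8 23 32 52 65 68 76 86 88 93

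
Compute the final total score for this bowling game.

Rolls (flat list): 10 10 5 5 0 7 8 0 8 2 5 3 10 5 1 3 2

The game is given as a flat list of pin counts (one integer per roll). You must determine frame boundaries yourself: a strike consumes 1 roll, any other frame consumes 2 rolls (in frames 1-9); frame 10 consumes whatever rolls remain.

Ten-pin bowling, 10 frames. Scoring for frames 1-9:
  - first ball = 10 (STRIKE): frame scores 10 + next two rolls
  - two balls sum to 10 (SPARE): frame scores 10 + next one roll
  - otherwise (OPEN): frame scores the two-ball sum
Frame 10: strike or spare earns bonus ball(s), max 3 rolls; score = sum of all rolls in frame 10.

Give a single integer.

Frame 1: STRIKE. 10 + next two rolls (10+5) = 25. Cumulative: 25
Frame 2: STRIKE. 10 + next two rolls (5+5) = 20. Cumulative: 45
Frame 3: SPARE (5+5=10). 10 + next roll (0) = 10. Cumulative: 55
Frame 4: OPEN (0+7=7). Cumulative: 62
Frame 5: OPEN (8+0=8). Cumulative: 70
Frame 6: SPARE (8+2=10). 10 + next roll (5) = 15. Cumulative: 85
Frame 7: OPEN (5+3=8). Cumulative: 93
Frame 8: STRIKE. 10 + next two rolls (5+1) = 16. Cumulative: 109
Frame 9: OPEN (5+1=6). Cumulative: 115
Frame 10: OPEN. Sum of all frame-10 rolls (3+2) = 5. Cumulative: 120

Answer: 120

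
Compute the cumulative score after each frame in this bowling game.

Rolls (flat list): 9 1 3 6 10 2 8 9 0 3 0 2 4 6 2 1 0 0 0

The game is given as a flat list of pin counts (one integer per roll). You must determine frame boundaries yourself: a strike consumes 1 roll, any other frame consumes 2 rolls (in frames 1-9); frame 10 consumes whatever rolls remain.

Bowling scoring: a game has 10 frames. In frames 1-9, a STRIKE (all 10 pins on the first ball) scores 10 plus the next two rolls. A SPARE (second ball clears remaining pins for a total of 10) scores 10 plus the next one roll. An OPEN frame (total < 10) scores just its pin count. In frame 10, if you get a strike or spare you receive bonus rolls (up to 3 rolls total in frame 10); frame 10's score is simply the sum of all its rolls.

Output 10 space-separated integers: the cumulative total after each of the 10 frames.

Answer: 13 22 42 61 70 73 79 87 88 88

Derivation:
Frame 1: SPARE (9+1=10). 10 + next roll (3) = 13. Cumulative: 13
Frame 2: OPEN (3+6=9). Cumulative: 22
Frame 3: STRIKE. 10 + next two rolls (2+8) = 20. Cumulative: 42
Frame 4: SPARE (2+8=10). 10 + next roll (9) = 19. Cumulative: 61
Frame 5: OPEN (9+0=9). Cumulative: 70
Frame 6: OPEN (3+0=3). Cumulative: 73
Frame 7: OPEN (2+4=6). Cumulative: 79
Frame 8: OPEN (6+2=8). Cumulative: 87
Frame 9: OPEN (1+0=1). Cumulative: 88
Frame 10: OPEN. Sum of all frame-10 rolls (0+0) = 0. Cumulative: 88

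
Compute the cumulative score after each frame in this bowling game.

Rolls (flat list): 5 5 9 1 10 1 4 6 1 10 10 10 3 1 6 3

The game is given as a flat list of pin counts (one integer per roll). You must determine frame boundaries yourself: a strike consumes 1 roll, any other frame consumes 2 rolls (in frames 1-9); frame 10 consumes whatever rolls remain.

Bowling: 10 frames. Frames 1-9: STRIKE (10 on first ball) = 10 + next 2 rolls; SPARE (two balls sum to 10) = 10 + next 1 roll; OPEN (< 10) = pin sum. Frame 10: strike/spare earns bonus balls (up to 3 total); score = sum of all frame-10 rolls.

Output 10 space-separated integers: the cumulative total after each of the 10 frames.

Frame 1: SPARE (5+5=10). 10 + next roll (9) = 19. Cumulative: 19
Frame 2: SPARE (9+1=10). 10 + next roll (10) = 20. Cumulative: 39
Frame 3: STRIKE. 10 + next two rolls (1+4) = 15. Cumulative: 54
Frame 4: OPEN (1+4=5). Cumulative: 59
Frame 5: OPEN (6+1=7). Cumulative: 66
Frame 6: STRIKE. 10 + next two rolls (10+10) = 30. Cumulative: 96
Frame 7: STRIKE. 10 + next two rolls (10+3) = 23. Cumulative: 119
Frame 8: STRIKE. 10 + next two rolls (3+1) = 14. Cumulative: 133
Frame 9: OPEN (3+1=4). Cumulative: 137
Frame 10: OPEN. Sum of all frame-10 rolls (6+3) = 9. Cumulative: 146

Answer: 19 39 54 59 66 96 119 133 137 146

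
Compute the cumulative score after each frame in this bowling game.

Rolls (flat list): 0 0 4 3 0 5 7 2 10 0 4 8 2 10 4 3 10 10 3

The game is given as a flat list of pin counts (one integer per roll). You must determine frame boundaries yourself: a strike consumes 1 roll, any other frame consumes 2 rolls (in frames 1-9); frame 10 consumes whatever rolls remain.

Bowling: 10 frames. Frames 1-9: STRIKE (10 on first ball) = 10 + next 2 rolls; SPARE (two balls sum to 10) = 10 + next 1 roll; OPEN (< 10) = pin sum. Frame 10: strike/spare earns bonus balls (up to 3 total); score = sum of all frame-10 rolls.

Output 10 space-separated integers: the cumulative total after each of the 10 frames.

Answer: 0 7 12 21 35 39 59 76 83 106

Derivation:
Frame 1: OPEN (0+0=0). Cumulative: 0
Frame 2: OPEN (4+3=7). Cumulative: 7
Frame 3: OPEN (0+5=5). Cumulative: 12
Frame 4: OPEN (7+2=9). Cumulative: 21
Frame 5: STRIKE. 10 + next two rolls (0+4) = 14. Cumulative: 35
Frame 6: OPEN (0+4=4). Cumulative: 39
Frame 7: SPARE (8+2=10). 10 + next roll (10) = 20. Cumulative: 59
Frame 8: STRIKE. 10 + next two rolls (4+3) = 17. Cumulative: 76
Frame 9: OPEN (4+3=7). Cumulative: 83
Frame 10: STRIKE. Sum of all frame-10 rolls (10+10+3) = 23. Cumulative: 106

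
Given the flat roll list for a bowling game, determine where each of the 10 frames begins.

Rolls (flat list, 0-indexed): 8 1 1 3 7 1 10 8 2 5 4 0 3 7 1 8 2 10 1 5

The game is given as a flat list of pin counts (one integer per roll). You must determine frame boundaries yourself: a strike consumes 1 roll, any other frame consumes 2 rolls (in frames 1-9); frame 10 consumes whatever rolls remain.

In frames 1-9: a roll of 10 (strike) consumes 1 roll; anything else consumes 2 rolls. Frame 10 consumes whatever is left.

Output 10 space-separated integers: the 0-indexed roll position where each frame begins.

Answer: 0 2 4 6 7 9 11 13 15 17

Derivation:
Frame 1 starts at roll index 0: rolls=8,1 (sum=9), consumes 2 rolls
Frame 2 starts at roll index 2: rolls=1,3 (sum=4), consumes 2 rolls
Frame 3 starts at roll index 4: rolls=7,1 (sum=8), consumes 2 rolls
Frame 4 starts at roll index 6: roll=10 (strike), consumes 1 roll
Frame 5 starts at roll index 7: rolls=8,2 (sum=10), consumes 2 rolls
Frame 6 starts at roll index 9: rolls=5,4 (sum=9), consumes 2 rolls
Frame 7 starts at roll index 11: rolls=0,3 (sum=3), consumes 2 rolls
Frame 8 starts at roll index 13: rolls=7,1 (sum=8), consumes 2 rolls
Frame 9 starts at roll index 15: rolls=8,2 (sum=10), consumes 2 rolls
Frame 10 starts at roll index 17: 3 remaining rolls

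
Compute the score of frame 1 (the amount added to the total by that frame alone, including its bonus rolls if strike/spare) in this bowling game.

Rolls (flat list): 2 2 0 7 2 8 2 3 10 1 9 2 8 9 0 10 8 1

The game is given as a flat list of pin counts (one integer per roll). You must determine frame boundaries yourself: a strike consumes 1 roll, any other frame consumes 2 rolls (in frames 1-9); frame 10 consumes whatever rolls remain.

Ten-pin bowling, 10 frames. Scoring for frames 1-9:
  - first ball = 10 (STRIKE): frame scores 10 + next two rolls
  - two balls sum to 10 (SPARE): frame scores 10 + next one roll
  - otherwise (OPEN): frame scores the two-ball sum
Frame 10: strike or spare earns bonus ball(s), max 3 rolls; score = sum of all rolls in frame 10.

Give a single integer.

Frame 1: OPEN (2+2=4). Cumulative: 4
Frame 2: OPEN (0+7=7). Cumulative: 11
Frame 3: SPARE (2+8=10). 10 + next roll (2) = 12. Cumulative: 23

Answer: 4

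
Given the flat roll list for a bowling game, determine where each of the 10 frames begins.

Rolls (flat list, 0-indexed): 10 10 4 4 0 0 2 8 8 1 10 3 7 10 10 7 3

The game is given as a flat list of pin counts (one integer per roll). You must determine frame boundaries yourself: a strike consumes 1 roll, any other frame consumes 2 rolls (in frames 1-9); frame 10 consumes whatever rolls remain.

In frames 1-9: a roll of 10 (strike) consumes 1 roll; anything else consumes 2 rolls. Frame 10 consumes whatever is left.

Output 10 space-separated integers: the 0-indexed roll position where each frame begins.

Frame 1 starts at roll index 0: roll=10 (strike), consumes 1 roll
Frame 2 starts at roll index 1: roll=10 (strike), consumes 1 roll
Frame 3 starts at roll index 2: rolls=4,4 (sum=8), consumes 2 rolls
Frame 4 starts at roll index 4: rolls=0,0 (sum=0), consumes 2 rolls
Frame 5 starts at roll index 6: rolls=2,8 (sum=10), consumes 2 rolls
Frame 6 starts at roll index 8: rolls=8,1 (sum=9), consumes 2 rolls
Frame 7 starts at roll index 10: roll=10 (strike), consumes 1 roll
Frame 8 starts at roll index 11: rolls=3,7 (sum=10), consumes 2 rolls
Frame 9 starts at roll index 13: roll=10 (strike), consumes 1 roll
Frame 10 starts at roll index 14: 3 remaining rolls

Answer: 0 1 2 4 6 8 10 11 13 14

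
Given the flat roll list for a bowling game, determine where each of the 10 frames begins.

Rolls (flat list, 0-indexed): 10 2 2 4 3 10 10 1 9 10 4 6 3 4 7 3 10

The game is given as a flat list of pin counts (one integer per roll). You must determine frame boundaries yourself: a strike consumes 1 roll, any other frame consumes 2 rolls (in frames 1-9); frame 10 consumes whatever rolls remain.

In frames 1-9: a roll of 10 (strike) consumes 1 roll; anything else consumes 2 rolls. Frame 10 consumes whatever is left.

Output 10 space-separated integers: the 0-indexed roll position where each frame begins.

Frame 1 starts at roll index 0: roll=10 (strike), consumes 1 roll
Frame 2 starts at roll index 1: rolls=2,2 (sum=4), consumes 2 rolls
Frame 3 starts at roll index 3: rolls=4,3 (sum=7), consumes 2 rolls
Frame 4 starts at roll index 5: roll=10 (strike), consumes 1 roll
Frame 5 starts at roll index 6: roll=10 (strike), consumes 1 roll
Frame 6 starts at roll index 7: rolls=1,9 (sum=10), consumes 2 rolls
Frame 7 starts at roll index 9: roll=10 (strike), consumes 1 roll
Frame 8 starts at roll index 10: rolls=4,6 (sum=10), consumes 2 rolls
Frame 9 starts at roll index 12: rolls=3,4 (sum=7), consumes 2 rolls
Frame 10 starts at roll index 14: 3 remaining rolls

Answer: 0 1 3 5 6 7 9 10 12 14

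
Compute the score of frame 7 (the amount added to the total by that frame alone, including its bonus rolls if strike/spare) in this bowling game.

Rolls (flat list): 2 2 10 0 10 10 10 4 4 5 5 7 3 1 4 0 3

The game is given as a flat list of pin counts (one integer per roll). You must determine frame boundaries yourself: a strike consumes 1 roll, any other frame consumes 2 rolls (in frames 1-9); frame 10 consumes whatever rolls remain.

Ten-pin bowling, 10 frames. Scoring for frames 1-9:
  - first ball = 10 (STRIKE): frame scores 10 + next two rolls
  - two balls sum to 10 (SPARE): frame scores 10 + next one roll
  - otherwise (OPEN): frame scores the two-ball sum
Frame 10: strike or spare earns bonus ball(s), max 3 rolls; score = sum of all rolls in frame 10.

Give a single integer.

Frame 1: OPEN (2+2=4). Cumulative: 4
Frame 2: STRIKE. 10 + next two rolls (0+10) = 20. Cumulative: 24
Frame 3: SPARE (0+10=10). 10 + next roll (10) = 20. Cumulative: 44
Frame 4: STRIKE. 10 + next two rolls (10+4) = 24. Cumulative: 68
Frame 5: STRIKE. 10 + next two rolls (4+4) = 18. Cumulative: 86
Frame 6: OPEN (4+4=8). Cumulative: 94
Frame 7: SPARE (5+5=10). 10 + next roll (7) = 17. Cumulative: 111
Frame 8: SPARE (7+3=10). 10 + next roll (1) = 11. Cumulative: 122
Frame 9: OPEN (1+4=5). Cumulative: 127

Answer: 17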